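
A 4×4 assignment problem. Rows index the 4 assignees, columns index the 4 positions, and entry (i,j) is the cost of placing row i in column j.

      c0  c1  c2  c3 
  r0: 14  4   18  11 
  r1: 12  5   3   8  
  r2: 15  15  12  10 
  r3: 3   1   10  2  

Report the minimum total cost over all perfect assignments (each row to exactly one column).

Minimum assignment cost: 20

optimal assignment: row0→col1 (cost 4), row1→col2 (cost 3), row2→col3 (cost 10), row3→col0 (cost 3)
total = 4 + 3 + 10 + 3 = 20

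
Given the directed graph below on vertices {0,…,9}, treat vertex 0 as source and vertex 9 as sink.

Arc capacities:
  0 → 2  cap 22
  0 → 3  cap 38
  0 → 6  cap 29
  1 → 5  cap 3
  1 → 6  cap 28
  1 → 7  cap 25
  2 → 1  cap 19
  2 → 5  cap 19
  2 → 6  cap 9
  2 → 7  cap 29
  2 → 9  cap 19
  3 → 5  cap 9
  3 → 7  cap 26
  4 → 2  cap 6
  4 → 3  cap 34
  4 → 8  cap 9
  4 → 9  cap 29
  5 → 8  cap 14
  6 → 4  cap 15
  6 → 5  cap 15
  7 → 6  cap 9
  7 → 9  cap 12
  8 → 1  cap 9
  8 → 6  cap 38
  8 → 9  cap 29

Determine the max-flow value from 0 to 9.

augment #1: 0→2→9 bottleneck 19, total now 19
augment #2: 0→2→7→9 bottleneck 3, total now 22
augment #3: 0→3→7→9 bottleneck 9, total now 31
augment #4: 0→6→4→9 bottleneck 15, total now 46
augment #5: 0→3→5→8→9 bottleneck 9, total now 55
augment #6: 0→6→5→8→9 bottleneck 5, total now 60

Maximum flow value: 60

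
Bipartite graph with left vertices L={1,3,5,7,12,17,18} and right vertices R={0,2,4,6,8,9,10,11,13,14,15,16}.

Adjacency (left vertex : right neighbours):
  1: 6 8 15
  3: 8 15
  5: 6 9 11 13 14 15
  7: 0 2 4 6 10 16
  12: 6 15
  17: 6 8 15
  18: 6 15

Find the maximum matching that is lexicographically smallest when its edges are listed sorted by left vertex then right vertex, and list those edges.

Lex-smallest maximum matching: {(1,6), (3,8), (5,9), (7,0), (12,15)}

|M| = 5 (so the lex-smallest maximum matching has 5 edges)
process left vertices in ascending order; for each, take the smallest-labelled available neighbour that still permits 5 edges overall, or leave it unmatched if none does
lex-smallest matching: {1-6, 3-8, 5-9, 7-0, 12-15}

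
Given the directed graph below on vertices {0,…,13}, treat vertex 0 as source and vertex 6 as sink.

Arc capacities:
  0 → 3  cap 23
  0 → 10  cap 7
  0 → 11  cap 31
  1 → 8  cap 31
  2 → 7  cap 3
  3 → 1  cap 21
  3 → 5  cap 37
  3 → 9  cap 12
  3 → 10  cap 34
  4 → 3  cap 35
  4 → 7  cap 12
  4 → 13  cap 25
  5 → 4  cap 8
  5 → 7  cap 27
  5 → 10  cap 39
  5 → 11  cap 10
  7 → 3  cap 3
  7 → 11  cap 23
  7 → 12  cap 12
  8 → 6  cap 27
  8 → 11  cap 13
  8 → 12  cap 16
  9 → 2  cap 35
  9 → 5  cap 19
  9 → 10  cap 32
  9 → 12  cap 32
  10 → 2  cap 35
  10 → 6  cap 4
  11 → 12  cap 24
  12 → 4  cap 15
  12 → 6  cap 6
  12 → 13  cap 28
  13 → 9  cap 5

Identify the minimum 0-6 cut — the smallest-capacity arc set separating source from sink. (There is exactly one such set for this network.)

Min-cut arcs: {(3,1), (10,6), (12,6)} (total capacity 31)

augment #1: 0→10→6 push 4
augment #2: 0→11→12→6 push 6
augment #3: 0→3→1→8→6 push 21
max flow = 31; residual-reachable set from 0 gives S-side
cut edges (S→T): {(3,1), (10,6), (12,6)} total cap 31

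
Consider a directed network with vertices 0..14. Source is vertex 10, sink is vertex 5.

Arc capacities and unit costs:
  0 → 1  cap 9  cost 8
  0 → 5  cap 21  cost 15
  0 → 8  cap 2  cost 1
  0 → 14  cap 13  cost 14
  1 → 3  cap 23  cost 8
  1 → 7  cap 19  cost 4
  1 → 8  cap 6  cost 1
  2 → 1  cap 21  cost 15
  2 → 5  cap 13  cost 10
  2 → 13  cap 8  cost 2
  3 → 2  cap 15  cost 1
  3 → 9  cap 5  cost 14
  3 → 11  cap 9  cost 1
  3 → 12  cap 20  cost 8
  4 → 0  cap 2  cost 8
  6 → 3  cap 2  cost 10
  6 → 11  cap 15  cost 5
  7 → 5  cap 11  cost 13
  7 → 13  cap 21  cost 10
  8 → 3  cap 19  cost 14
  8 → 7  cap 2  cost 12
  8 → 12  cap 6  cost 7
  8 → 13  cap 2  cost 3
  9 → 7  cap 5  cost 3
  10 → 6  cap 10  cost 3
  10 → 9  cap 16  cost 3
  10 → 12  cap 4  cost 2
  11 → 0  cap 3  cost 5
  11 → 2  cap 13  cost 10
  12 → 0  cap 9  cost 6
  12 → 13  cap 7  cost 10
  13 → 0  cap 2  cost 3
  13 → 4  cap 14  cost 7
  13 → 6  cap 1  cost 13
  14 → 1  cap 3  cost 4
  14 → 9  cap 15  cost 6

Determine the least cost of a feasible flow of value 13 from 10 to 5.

shortest-cost path #1: 10→9→7→5 push 5 @ unit cost 19 (adds 95)
shortest-cost path #2: 10→12→0→5 push 4 @ unit cost 23 (adds 92)
shortest-cost path #3: 10→6→3→2→5 push 2 @ unit cost 24 (adds 48)
shortest-cost path #4: 10→6→11→0→5 push 2 @ unit cost 28 (adds 56)
total cost = 291

Minimum cost for 13 units: 291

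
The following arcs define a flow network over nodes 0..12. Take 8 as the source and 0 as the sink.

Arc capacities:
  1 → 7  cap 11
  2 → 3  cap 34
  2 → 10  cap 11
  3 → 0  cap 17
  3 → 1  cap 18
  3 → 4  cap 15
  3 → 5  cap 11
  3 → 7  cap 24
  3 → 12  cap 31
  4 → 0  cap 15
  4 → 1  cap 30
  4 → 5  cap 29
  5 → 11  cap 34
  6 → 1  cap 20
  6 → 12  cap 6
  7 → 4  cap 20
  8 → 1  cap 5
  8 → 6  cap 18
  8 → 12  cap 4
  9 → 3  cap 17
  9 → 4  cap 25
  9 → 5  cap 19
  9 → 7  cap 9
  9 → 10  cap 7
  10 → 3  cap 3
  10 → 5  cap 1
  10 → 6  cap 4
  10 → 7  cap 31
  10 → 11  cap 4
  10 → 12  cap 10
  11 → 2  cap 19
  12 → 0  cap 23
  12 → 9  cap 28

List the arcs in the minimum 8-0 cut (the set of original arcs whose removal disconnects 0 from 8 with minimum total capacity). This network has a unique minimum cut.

augment #1: 8→12→0 push 4
augment #2: 8→6→12→0 push 6
augment #3: 8→1→7→4→0 push 5
augment #4: 8→6→1→7→4→0 push 6
max flow = 21; residual-reachable set from 8 gives S-side
cut edges (S→T): {(1,7), (6,12), (8,12)} total cap 21

Min-cut arcs: {(1,7), (6,12), (8,12)} (total capacity 21)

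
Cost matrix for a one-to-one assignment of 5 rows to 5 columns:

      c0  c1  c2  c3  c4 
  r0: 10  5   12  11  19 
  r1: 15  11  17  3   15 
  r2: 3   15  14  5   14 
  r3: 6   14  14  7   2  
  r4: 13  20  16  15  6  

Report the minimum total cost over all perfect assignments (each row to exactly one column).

optimal assignment: row0→col1 (cost 5), row1→col3 (cost 3), row2→col0 (cost 3), row3→col4 (cost 2), row4→col2 (cost 16)
total = 5 + 3 + 3 + 2 + 16 = 29

Minimum assignment cost: 29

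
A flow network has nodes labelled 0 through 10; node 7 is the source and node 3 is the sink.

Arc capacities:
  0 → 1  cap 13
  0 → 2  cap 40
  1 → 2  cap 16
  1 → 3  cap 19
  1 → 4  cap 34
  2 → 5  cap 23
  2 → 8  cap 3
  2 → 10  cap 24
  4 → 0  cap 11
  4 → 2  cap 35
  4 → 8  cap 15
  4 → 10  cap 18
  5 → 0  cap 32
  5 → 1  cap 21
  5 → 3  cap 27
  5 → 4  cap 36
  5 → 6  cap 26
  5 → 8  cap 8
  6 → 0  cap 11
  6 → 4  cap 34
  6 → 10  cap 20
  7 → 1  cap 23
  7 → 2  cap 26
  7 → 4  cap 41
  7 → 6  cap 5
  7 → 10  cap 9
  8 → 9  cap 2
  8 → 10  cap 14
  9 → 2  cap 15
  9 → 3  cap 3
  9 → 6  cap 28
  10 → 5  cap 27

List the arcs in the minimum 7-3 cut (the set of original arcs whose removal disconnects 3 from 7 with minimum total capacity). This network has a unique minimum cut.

Min-cut arcs: {(1,3), (5,3), (8,9)} (total capacity 48)

augment #1: 7→1→3 push 19
augment #2: 7→2→5→3 push 23
augment #3: 7→10→5→3 push 4
augment #4: 7→2→8→9→3 push 2
max flow = 48; residual-reachable set from 7 gives S-side
cut edges (S→T): {(1,3), (5,3), (8,9)} total cap 48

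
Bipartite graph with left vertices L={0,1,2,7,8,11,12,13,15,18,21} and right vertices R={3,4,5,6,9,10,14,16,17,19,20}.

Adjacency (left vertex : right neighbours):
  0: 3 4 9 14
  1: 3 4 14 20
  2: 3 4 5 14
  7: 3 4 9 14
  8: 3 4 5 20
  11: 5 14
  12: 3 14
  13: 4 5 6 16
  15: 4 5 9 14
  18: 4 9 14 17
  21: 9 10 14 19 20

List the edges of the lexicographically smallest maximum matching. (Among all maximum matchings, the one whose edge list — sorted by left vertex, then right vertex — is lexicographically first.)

|M| = 9 (so the lex-smallest maximum matching has 9 edges)
process left vertices in ascending order; for each, take the smallest-labelled available neighbour that still permits 9 edges overall, or leave it unmatched if none does
lex-smallest matching: {0-3, 1-4, 2-5, 7-9, 8-20, 11-14, 13-6, 18-17, 21-10}

Lex-smallest maximum matching: {(0,3), (1,4), (2,5), (7,9), (8,20), (11,14), (13,6), (18,17), (21,10)}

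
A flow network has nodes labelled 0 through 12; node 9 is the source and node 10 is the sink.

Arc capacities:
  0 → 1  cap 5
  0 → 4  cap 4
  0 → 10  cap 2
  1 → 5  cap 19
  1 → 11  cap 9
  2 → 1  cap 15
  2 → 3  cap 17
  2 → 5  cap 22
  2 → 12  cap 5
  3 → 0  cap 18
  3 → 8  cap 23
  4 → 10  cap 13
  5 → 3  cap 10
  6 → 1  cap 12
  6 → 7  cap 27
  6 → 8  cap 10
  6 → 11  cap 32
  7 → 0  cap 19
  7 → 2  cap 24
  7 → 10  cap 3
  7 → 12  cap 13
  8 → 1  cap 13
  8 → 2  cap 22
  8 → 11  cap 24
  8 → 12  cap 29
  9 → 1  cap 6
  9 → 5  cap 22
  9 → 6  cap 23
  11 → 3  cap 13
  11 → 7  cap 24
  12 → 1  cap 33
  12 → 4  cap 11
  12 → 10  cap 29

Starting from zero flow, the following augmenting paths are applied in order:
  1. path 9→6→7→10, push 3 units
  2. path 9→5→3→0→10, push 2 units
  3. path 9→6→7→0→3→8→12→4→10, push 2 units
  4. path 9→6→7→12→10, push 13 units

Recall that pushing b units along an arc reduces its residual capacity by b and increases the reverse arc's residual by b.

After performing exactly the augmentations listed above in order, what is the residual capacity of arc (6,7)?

Residual capacity of (6,7): 9

after path 1 (9→6→7→10, push 3): res(6,7)=24
after path 2 (9→5→3→0→10, push 2): res(6,7)=24
after path 3 (9→6→7→0→3→8→12→4→10, push 2): res(6,7)=22
after path 4 (9→6→7→12→10, push 13): res(6,7)=9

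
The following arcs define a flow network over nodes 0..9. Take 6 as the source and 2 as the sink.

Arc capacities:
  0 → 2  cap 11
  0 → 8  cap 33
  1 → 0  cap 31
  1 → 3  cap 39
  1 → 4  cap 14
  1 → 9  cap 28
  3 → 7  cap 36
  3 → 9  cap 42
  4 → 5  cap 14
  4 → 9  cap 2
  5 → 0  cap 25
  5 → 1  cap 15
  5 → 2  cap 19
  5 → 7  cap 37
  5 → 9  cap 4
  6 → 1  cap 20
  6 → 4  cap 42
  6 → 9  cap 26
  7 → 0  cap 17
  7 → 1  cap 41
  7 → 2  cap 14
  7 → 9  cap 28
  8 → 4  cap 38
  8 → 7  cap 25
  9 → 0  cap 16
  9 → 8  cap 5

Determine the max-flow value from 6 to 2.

augment #1: 6→1→0→2 bottleneck 11, total now 11
augment #2: 6→4→5→2 bottleneck 14, total now 25
augment #3: 6→1→3→7→2 bottleneck 9, total now 34
augment #4: 6→9→8→7→2 bottleneck 5, total now 39

Maximum flow value: 39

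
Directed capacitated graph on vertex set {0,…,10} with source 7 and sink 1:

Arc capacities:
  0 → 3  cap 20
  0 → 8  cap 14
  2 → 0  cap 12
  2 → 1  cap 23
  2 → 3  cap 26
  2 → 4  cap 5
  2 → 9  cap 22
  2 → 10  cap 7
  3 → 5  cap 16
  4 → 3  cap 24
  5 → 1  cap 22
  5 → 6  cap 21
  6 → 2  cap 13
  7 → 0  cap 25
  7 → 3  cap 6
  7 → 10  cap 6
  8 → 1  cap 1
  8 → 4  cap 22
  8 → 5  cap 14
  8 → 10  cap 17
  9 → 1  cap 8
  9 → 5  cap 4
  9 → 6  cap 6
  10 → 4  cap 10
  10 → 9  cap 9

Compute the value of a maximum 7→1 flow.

augment #1: 7→0→8→1 bottleneck 1, total now 1
augment #2: 7→3→5→1 bottleneck 6, total now 7
augment #3: 7→10→9→1 bottleneck 6, total now 13
augment #4: 7→0→3→5→1 bottleneck 10, total now 23
augment #5: 7→0→8→5→1 bottleneck 6, total now 29
augment #6: 7→0→8→10→9→1 bottleneck 2, total now 31
augment #7: 7→0→8→5→6→2→1 bottleneck 5, total now 36

Maximum flow value: 36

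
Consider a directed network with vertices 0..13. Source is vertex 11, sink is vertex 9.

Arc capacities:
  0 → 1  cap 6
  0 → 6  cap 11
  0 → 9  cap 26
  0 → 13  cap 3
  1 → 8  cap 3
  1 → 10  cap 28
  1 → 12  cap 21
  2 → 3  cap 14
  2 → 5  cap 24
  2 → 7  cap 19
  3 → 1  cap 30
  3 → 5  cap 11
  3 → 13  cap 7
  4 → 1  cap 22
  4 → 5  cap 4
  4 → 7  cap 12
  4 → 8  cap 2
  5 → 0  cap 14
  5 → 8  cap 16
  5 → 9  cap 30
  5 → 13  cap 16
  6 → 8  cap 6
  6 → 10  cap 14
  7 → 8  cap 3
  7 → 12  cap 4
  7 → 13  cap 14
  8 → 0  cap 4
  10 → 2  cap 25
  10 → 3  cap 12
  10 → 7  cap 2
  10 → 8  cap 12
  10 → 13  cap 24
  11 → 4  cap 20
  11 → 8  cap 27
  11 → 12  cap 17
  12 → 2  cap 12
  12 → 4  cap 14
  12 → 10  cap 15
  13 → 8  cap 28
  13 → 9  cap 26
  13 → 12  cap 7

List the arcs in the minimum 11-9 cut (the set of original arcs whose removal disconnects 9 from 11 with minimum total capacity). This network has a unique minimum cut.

Min-cut arcs: {(8,0), (11,4), (11,12)} (total capacity 41)

augment #1: 11→4→5→9 push 4
augment #2: 11→8→0→9 push 4
augment #3: 11→4→7→13→9 push 12
augment #4: 11→12→2→5→9 push 12
augment #5: 11→12→10→13→9 push 5
augment #6: 11→4→1→10→13→9 push 4
max flow = 41; residual-reachable set from 11 gives S-side
cut edges (S→T): {(8,0), (11,4), (11,12)} total cap 41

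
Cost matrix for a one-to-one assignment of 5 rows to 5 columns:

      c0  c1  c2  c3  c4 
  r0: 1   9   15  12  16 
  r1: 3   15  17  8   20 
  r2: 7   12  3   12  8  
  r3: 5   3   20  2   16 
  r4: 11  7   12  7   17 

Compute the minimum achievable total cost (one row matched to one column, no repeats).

Minimum assignment cost: 31

optimal assignment: row0→col4 (cost 16), row1→col0 (cost 3), row2→col2 (cost 3), row3→col3 (cost 2), row4→col1 (cost 7)
total = 16 + 3 + 3 + 2 + 7 = 31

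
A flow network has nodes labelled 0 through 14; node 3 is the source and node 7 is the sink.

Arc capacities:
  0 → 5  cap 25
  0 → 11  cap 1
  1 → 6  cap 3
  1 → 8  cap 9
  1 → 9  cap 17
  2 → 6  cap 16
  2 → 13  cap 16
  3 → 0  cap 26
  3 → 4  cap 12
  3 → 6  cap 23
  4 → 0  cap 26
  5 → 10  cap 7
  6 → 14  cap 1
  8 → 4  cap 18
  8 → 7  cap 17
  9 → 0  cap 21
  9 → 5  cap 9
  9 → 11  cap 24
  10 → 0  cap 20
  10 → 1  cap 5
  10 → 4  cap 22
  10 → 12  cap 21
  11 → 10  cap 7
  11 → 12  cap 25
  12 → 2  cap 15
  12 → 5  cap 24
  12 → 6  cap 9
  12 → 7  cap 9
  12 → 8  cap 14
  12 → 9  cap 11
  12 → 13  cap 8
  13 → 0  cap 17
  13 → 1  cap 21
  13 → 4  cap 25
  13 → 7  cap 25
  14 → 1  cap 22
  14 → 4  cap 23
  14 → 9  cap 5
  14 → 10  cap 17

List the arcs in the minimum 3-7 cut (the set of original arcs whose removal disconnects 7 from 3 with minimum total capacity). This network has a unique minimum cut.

Min-cut arcs: {(0,11), (5,10), (6,14)} (total capacity 9)

augment #1: 3→0→11→12→7 push 1
augment #2: 3→0→5→10→12→7 push 7
augment #3: 3→6→14→1→8→7 push 1
max flow = 9; residual-reachable set from 3 gives S-side
cut edges (S→T): {(0,11), (5,10), (6,14)} total cap 9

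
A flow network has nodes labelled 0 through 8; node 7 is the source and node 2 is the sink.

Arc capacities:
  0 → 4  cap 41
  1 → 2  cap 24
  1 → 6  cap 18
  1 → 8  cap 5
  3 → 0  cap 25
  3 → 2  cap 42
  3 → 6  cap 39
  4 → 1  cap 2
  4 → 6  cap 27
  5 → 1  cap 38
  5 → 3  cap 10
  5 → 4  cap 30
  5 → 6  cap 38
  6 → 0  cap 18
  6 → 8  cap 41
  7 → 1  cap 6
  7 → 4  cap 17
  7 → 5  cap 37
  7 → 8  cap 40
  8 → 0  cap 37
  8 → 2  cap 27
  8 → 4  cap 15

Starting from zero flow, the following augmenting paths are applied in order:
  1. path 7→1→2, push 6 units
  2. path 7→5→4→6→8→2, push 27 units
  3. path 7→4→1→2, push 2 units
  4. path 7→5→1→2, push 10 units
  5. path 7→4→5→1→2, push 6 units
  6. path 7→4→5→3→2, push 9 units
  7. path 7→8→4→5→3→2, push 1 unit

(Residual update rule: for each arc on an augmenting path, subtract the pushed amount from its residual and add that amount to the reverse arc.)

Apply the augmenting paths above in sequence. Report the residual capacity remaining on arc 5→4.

after path 1 (7→1→2, push 6): res(5,4)=30
after path 2 (7→5→4→6→8→2, push 27): res(5,4)=3
after path 3 (7→4→1→2, push 2): res(5,4)=3
after path 4 (7→5→1→2, push 10): res(5,4)=3
after path 5 (7→4→5→1→2, push 6): res(5,4)=9
after path 6 (7→4→5→3→2, push 9): res(5,4)=18
after path 7 (7→8→4→5→3→2, push 1): res(5,4)=19

Residual capacity of (5,4): 19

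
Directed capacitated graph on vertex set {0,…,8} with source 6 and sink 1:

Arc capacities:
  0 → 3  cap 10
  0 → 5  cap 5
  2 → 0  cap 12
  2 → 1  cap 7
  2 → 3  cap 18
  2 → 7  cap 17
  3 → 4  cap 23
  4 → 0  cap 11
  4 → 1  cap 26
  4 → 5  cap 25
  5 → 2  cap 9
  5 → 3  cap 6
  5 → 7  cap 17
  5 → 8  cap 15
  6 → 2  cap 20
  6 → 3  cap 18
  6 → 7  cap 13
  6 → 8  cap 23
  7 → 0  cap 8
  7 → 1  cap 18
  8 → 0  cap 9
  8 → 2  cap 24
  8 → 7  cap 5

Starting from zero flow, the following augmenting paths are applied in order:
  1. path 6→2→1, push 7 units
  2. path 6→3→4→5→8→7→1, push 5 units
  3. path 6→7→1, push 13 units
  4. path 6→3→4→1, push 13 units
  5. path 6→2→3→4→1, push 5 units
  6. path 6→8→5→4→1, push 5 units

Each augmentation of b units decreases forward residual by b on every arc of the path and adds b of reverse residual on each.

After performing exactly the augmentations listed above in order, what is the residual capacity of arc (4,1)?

after path 1 (6→2→1, push 7): res(4,1)=26
after path 2 (6→3→4→5→8→7→1, push 5): res(4,1)=26
after path 3 (6→7→1, push 13): res(4,1)=26
after path 4 (6→3→4→1, push 13): res(4,1)=13
after path 5 (6→2→3→4→1, push 5): res(4,1)=8
after path 6 (6→8→5→4→1, push 5): res(4,1)=3

Residual capacity of (4,1): 3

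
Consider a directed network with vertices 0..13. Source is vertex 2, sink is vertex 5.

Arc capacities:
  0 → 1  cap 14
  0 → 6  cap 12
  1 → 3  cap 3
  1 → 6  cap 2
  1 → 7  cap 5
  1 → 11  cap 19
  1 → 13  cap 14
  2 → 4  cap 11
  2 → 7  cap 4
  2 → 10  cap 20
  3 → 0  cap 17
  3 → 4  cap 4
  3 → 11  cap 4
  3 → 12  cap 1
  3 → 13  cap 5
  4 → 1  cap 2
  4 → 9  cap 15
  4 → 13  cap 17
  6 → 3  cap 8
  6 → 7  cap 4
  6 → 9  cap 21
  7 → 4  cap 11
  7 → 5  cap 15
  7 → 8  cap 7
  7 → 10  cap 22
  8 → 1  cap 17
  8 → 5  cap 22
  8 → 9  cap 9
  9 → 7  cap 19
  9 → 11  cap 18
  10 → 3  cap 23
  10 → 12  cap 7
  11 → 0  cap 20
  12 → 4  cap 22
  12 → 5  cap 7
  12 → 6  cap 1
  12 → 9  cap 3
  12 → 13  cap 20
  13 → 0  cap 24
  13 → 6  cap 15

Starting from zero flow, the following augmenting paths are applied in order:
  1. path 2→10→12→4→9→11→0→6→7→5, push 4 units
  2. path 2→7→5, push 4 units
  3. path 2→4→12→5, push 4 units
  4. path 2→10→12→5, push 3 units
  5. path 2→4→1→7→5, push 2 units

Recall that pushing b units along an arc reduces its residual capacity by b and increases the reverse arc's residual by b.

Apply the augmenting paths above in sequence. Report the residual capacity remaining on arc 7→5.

after path 1 (2→10→12→4→9→11→0→6→7→5, push 4): res(7,5)=11
after path 2 (2→7→5, push 4): res(7,5)=7
after path 3 (2→4→12→5, push 4): res(7,5)=7
after path 4 (2→10→12→5, push 3): res(7,5)=7
after path 5 (2→4→1→7→5, push 2): res(7,5)=5

Residual capacity of (7,5): 5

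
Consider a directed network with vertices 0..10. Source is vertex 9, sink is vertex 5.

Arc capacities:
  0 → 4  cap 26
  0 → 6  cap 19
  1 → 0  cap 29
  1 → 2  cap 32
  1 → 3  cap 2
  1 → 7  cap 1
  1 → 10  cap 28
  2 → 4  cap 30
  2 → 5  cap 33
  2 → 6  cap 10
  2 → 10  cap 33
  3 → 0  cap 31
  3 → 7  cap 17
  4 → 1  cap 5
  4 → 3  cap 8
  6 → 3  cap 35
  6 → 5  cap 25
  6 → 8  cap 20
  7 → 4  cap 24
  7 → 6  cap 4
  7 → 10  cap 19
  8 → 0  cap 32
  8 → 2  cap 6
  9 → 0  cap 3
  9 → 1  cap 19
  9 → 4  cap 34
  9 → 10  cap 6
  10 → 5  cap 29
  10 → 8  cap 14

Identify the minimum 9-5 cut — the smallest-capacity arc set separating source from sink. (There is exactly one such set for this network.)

augment #1: 9→10→5 push 6
augment #2: 9→0→6→5 push 3
augment #3: 9→1→2→5 push 19
augment #4: 9→4→1→2→5 push 5
augment #5: 9→4→3→0→6→5 push 8
max flow = 41; residual-reachable set from 9 gives S-side
cut edges (S→T): {(4,1), (4,3), (9,0), (9,1), (9,10)} total cap 41

Min-cut arcs: {(4,1), (4,3), (9,0), (9,1), (9,10)} (total capacity 41)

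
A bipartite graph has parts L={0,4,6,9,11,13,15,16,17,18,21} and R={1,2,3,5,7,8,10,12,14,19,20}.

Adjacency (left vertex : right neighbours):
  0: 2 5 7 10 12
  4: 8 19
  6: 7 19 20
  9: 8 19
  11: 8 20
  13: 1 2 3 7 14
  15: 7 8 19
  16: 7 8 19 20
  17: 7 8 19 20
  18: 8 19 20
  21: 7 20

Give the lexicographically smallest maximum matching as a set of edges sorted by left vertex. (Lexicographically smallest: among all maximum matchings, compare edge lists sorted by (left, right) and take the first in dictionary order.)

Lex-smallest maximum matching: {(0,2), (4,8), (6,7), (9,19), (11,20), (13,1)}

|M| = 6 (so the lex-smallest maximum matching has 6 edges)
process left vertices in ascending order; for each, take the smallest-labelled available neighbour that still permits 6 edges overall, or leave it unmatched if none does
lex-smallest matching: {0-2, 4-8, 6-7, 9-19, 11-20, 13-1}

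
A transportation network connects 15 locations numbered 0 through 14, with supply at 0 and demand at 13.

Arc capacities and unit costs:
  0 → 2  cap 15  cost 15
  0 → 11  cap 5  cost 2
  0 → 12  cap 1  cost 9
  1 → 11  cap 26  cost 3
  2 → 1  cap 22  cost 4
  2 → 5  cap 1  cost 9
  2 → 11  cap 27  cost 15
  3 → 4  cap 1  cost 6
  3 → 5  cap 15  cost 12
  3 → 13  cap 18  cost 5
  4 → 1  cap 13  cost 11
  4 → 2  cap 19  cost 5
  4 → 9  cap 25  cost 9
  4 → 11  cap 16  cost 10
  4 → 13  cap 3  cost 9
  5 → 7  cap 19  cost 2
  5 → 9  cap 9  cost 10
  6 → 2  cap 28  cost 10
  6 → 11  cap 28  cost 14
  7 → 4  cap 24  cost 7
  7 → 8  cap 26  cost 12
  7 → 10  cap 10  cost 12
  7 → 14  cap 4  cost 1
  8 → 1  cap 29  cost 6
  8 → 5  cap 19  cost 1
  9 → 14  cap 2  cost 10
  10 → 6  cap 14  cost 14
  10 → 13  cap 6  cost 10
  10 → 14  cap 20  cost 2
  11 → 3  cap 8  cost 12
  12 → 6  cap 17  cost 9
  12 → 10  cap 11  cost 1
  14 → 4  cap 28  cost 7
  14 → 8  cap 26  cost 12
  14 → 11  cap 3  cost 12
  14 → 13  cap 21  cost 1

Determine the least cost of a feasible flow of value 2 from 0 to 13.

shortest-cost path #1: 0→12→10→14→13 push 1 @ unit cost 13 (adds 13)
shortest-cost path #2: 0→11→3→13 push 1 @ unit cost 19 (adds 19)
total cost = 32

Minimum cost for 2 units: 32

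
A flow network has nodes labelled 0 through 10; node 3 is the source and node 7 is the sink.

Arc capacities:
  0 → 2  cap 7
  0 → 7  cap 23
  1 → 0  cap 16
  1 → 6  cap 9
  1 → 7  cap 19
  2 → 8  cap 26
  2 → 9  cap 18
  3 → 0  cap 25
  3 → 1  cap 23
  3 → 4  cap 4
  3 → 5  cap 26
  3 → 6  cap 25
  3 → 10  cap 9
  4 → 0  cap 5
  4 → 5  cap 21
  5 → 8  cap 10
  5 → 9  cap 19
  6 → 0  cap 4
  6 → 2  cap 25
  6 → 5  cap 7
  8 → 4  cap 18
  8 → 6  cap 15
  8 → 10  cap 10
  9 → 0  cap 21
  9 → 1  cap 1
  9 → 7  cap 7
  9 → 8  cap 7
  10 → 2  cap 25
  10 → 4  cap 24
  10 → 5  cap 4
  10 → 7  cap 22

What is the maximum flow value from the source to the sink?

Maximum flow value: 68

augment #1: 3→0→7 bottleneck 23, total now 23
augment #2: 3→1→7 bottleneck 19, total now 42
augment #3: 3→10→7 bottleneck 9, total now 51
augment #4: 3→5→9→7 bottleneck 7, total now 58
augment #5: 3→5→8→10→7 bottleneck 10, total now 68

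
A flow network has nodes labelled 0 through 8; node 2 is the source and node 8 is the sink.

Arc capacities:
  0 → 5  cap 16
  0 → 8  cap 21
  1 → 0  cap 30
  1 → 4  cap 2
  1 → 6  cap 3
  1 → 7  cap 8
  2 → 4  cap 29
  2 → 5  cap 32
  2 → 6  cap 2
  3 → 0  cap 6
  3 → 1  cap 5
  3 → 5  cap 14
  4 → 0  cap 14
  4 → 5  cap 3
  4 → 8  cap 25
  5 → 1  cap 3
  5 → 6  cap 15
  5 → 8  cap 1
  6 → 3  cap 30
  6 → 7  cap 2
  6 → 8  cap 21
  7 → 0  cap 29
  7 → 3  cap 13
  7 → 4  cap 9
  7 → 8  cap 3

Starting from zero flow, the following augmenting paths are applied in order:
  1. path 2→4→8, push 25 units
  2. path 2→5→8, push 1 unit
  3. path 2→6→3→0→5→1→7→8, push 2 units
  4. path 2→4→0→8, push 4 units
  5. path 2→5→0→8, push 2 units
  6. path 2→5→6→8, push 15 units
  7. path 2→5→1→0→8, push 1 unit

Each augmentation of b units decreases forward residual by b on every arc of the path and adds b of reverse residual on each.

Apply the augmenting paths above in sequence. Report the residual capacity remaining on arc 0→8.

Residual capacity of (0,8): 14

after path 1 (2→4→8, push 25): res(0,8)=21
after path 2 (2→5→8, push 1): res(0,8)=21
after path 3 (2→6→3→0→5→1→7→8, push 2): res(0,8)=21
after path 4 (2→4→0→8, push 4): res(0,8)=17
after path 5 (2→5→0→8, push 2): res(0,8)=15
after path 6 (2→5→6→8, push 15): res(0,8)=15
after path 7 (2→5→1→0→8, push 1): res(0,8)=14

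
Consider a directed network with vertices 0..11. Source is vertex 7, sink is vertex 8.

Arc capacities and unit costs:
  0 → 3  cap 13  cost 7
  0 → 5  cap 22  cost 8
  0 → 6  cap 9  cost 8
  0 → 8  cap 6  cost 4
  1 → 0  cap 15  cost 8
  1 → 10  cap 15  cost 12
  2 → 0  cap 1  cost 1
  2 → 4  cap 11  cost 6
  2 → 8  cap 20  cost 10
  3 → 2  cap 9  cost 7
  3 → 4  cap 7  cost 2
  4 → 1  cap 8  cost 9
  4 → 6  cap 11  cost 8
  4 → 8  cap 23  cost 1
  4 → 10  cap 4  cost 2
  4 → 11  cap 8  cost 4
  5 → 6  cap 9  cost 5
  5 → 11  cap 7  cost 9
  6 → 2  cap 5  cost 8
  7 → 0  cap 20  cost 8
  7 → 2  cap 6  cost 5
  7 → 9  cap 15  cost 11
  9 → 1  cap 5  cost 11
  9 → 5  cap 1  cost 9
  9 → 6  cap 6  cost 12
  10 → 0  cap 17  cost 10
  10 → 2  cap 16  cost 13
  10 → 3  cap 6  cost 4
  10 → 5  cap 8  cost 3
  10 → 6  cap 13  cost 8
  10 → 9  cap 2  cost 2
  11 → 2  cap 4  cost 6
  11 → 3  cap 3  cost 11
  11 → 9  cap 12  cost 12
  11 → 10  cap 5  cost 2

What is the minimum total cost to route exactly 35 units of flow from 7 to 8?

shortest-cost path #1: 7→2→0→8 push 1 @ unit cost 10 (adds 10)
shortest-cost path #2: 7→0→8 push 5 @ unit cost 12 (adds 60)
shortest-cost path #3: 7→2→4→8 push 5 @ unit cost 12 (adds 60)
shortest-cost path #4: 7→0→2→4→8 push 1 @ unit cost 14 (adds 14)
shortest-cost path #5: 7→0→3→4→8 push 7 @ unit cost 18 (adds 126)
shortest-cost path #6: 7→0→3→2→4→8 push 5 @ unit cost 29 (adds 145)
shortest-cost path #7: 7→0→3→2→8 push 1 @ unit cost 32 (adds 32)
shortest-cost path #8: 7→0→6→2→8 push 1 @ unit cost 34 (adds 34)
shortest-cost path #9: 7→9→6→2→8 push 4 @ unit cost 41 (adds 164)
shortest-cost path #10: 7→9→5→11→2→8 push 1 @ unit cost 45 (adds 45)
shortest-cost path #11: 7→9→6→0→5→11→2→8 push 1 @ unit cost 48 (adds 48)
shortest-cost path #12: 7→9→1→10→3→2→8 push 3 @ unit cost 55 (adds 165)
total cost = 903

Minimum cost for 35 units: 903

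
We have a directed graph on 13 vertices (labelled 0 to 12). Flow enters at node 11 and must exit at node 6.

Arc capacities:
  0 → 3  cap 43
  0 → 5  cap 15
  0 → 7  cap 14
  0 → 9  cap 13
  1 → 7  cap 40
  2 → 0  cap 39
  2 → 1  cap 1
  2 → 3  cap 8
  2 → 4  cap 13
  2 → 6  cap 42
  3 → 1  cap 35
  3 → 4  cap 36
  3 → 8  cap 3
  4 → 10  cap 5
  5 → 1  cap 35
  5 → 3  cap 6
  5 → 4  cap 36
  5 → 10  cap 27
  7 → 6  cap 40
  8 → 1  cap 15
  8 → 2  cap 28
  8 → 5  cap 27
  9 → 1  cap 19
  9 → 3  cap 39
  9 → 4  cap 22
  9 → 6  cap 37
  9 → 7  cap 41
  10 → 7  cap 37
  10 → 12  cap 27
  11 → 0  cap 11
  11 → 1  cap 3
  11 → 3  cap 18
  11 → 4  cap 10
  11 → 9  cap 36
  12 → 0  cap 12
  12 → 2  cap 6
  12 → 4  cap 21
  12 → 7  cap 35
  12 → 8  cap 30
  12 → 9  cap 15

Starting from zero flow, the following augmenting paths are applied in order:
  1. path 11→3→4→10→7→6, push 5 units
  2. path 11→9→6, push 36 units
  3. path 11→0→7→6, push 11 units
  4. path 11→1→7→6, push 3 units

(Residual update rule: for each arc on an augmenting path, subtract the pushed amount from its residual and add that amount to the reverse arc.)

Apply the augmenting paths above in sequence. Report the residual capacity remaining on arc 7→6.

Residual capacity of (7,6): 21

after path 1 (11→3→4→10→7→6, push 5): res(7,6)=35
after path 2 (11→9→6, push 36): res(7,6)=35
after path 3 (11→0→7→6, push 11): res(7,6)=24
after path 4 (11→1→7→6, push 3): res(7,6)=21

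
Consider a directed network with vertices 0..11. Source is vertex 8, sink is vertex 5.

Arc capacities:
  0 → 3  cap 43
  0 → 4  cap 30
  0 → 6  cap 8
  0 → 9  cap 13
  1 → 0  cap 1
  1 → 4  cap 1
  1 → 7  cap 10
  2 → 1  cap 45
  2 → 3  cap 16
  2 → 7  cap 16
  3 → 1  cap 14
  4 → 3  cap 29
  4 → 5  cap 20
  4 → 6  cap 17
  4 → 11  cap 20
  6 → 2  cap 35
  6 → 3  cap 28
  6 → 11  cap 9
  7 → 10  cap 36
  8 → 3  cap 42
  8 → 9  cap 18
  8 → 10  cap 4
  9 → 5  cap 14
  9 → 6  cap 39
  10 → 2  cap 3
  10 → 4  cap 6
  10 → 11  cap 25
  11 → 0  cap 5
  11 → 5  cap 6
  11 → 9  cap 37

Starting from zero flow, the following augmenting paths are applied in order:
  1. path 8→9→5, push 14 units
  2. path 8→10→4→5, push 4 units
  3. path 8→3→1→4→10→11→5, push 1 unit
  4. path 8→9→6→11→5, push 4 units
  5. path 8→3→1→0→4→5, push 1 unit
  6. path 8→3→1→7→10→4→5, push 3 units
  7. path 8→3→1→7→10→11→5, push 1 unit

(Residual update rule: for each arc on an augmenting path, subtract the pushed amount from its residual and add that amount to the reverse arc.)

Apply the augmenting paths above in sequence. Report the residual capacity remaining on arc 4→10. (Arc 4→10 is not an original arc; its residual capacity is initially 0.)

Residual capacity of (4,10): 6

after path 1 (8→9→5, push 14): res(4,10)=0
after path 2 (8→10→4→5, push 4): res(4,10)=4
after path 3 (8→3→1→4→10→11→5, push 1): res(4,10)=3
after path 4 (8→9→6→11→5, push 4): res(4,10)=3
after path 5 (8→3→1→0→4→5, push 1): res(4,10)=3
after path 6 (8→3→1→7→10→4→5, push 3): res(4,10)=6
after path 7 (8→3→1→7→10→11→5, push 1): res(4,10)=6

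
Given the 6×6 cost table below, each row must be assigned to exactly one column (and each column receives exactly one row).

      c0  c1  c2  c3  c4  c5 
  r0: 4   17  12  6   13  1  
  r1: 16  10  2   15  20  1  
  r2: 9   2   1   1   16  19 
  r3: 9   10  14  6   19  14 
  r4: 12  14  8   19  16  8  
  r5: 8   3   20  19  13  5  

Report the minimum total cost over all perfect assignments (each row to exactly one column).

optimal assignment: row0→col0 (cost 4), row1→col5 (cost 1), row2→col2 (cost 1), row3→col3 (cost 6), row4→col4 (cost 16), row5→col1 (cost 3)
total = 4 + 1 + 1 + 6 + 16 + 3 = 31

Minimum assignment cost: 31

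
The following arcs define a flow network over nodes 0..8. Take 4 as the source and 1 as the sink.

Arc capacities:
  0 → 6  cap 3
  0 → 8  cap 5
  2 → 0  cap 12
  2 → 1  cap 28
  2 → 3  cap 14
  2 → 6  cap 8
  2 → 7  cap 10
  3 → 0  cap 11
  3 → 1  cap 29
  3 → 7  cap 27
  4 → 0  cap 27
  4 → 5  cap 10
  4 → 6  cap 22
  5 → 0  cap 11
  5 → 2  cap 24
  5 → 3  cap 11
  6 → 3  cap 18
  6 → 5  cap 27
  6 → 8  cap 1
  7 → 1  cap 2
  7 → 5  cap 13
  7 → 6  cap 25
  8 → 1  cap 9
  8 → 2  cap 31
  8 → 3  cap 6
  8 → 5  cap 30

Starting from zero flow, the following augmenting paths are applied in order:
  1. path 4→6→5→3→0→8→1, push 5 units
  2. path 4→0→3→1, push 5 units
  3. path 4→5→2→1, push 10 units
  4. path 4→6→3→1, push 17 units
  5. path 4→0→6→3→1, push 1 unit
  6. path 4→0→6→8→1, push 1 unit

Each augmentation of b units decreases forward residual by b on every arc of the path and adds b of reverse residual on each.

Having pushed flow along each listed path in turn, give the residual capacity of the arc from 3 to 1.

after path 1 (4→6→5→3→0→8→1, push 5): res(3,1)=29
after path 2 (4→0→3→1, push 5): res(3,1)=24
after path 3 (4→5→2→1, push 10): res(3,1)=24
after path 4 (4→6→3→1, push 17): res(3,1)=7
after path 5 (4→0→6→3→1, push 1): res(3,1)=6
after path 6 (4→0→6→8→1, push 1): res(3,1)=6

Residual capacity of (3,1): 6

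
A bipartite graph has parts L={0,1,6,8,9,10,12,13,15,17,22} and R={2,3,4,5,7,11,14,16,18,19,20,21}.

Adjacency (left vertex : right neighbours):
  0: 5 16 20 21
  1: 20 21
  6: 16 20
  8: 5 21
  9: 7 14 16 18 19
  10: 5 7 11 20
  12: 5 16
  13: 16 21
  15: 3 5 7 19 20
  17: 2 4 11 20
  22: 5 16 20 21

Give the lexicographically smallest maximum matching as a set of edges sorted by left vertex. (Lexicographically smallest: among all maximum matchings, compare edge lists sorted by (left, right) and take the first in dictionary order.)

|M| = 8 (so the lex-smallest maximum matching has 8 edges)
process left vertices in ascending order; for each, take the smallest-labelled available neighbour that still permits 8 edges overall, or leave it unmatched if none does
lex-smallest matching: {0-5, 1-20, 6-16, 8-21, 9-7, 10-11, 15-3, 17-2}

Lex-smallest maximum matching: {(0,5), (1,20), (6,16), (8,21), (9,7), (10,11), (15,3), (17,2)}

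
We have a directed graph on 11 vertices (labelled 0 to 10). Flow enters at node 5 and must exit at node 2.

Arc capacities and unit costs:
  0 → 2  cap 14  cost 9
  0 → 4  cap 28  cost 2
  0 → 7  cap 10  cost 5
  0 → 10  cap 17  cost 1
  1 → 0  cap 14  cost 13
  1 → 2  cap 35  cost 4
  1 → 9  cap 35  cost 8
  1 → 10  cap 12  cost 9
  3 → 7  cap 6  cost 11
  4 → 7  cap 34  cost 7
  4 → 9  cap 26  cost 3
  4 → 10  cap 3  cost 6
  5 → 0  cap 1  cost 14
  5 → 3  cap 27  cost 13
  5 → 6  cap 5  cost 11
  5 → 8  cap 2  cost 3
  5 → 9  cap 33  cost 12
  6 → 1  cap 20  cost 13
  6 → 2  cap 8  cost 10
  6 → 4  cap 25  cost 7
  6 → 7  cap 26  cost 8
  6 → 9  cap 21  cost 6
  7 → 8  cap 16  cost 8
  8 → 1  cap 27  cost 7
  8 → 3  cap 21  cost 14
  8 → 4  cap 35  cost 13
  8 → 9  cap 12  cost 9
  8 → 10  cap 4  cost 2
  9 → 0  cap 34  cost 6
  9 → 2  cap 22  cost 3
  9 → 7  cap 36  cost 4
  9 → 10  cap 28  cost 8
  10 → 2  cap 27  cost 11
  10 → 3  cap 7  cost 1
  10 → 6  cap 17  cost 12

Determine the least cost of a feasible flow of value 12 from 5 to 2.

shortest-cost path #1: 5→8→1→2 push 2 @ unit cost 14 (adds 28)
shortest-cost path #2: 5→9→2 push 10 @ unit cost 15 (adds 150)
total cost = 178

Minimum cost for 12 units: 178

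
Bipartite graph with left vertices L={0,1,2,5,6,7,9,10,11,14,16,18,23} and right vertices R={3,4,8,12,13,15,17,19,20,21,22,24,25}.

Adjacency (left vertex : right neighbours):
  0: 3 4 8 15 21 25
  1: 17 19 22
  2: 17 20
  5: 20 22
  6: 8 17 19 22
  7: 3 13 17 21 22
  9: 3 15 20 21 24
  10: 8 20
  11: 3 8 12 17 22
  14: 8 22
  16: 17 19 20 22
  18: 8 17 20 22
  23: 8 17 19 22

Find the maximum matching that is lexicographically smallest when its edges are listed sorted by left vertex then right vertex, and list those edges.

|M| = 9 (so the lex-smallest maximum matching has 9 edges)
process left vertices in ascending order; for each, take the smallest-labelled available neighbour that still permits 9 edges overall, or leave it unmatched if none does
lex-smallest matching: {0-3, 1-17, 2-20, 5-22, 6-8, 7-13, 9-15, 11-12, 16-19}

Lex-smallest maximum matching: {(0,3), (1,17), (2,20), (5,22), (6,8), (7,13), (9,15), (11,12), (16,19)}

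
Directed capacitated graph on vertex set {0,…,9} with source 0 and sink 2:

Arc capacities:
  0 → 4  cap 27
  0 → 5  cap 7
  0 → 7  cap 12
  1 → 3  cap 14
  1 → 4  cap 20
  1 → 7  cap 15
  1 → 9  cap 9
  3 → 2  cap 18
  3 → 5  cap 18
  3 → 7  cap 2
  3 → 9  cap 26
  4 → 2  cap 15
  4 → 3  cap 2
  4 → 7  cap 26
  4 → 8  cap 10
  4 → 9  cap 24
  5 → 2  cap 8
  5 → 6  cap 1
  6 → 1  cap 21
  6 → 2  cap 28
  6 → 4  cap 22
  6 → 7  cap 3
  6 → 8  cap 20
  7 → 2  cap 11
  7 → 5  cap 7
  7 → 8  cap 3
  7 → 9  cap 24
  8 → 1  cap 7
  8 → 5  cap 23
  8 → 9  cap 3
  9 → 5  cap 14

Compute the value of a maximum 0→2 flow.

augment #1: 0→4→2 bottleneck 15, total now 15
augment #2: 0→5→2 bottleneck 7, total now 22
augment #3: 0→7→2 bottleneck 11, total now 33
augment #4: 0→4→3→2 bottleneck 2, total now 35
augment #5: 0→7→5→2 bottleneck 1, total now 36
augment #6: 0→4→7→5→6→2 bottleneck 1, total now 37
augment #7: 0→4→8→1→3→2 bottleneck 7, total now 44

Maximum flow value: 44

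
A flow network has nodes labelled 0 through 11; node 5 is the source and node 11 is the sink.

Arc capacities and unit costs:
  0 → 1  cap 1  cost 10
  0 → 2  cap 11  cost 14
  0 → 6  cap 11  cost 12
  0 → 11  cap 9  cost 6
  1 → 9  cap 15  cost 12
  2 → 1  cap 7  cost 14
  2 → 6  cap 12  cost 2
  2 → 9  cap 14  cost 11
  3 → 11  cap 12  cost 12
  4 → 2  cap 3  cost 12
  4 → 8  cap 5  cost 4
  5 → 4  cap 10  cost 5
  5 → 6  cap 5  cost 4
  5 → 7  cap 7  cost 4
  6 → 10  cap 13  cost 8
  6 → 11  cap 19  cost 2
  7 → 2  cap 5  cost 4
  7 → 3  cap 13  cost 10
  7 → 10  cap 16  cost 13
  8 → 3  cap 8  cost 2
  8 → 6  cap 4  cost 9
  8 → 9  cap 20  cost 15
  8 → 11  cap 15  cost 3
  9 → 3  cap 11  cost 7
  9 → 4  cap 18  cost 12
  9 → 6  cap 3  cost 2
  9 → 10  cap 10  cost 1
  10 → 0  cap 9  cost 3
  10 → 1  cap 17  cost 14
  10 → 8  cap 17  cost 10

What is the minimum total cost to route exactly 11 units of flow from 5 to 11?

shortest-cost path #1: 5→6→11 push 5 @ unit cost 6 (adds 30)
shortest-cost path #2: 5→7→2→6→11 push 5 @ unit cost 12 (adds 60)
shortest-cost path #3: 5→4→8→11 push 1 @ unit cost 12 (adds 12)
total cost = 102

Minimum cost for 11 units: 102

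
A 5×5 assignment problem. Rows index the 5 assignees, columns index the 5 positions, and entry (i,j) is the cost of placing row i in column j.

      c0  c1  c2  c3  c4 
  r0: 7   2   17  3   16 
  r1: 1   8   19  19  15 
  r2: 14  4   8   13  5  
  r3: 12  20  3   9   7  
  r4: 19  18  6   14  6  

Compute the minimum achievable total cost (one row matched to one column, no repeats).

Minimum assignment cost: 17

optimal assignment: row0→col3 (cost 3), row1→col0 (cost 1), row2→col1 (cost 4), row3→col2 (cost 3), row4→col4 (cost 6)
total = 3 + 1 + 4 + 3 + 6 = 17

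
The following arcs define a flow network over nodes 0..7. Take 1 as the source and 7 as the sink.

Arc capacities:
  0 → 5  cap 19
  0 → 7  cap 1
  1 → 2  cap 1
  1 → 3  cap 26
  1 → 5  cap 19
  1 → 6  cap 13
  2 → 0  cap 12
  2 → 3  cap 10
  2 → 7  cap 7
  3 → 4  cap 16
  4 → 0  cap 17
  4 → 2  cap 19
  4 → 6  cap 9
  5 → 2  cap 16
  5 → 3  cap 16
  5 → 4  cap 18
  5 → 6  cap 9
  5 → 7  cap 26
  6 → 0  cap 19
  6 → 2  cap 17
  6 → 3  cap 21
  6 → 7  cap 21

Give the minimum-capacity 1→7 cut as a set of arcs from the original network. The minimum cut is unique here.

augment #1: 1→2→7 push 1
augment #2: 1→5→7 push 19
augment #3: 1→6→7 push 13
augment #4: 1→3→4→0→7 push 1
augment #5: 1→3→4→2→7 push 6
augment #6: 1→3→4→6→7 push 8
augment #7: 1→3→4→0→5→7 push 1
max flow = 49; residual-reachable set from 1 gives S-side
cut edges (S→T): {(1,2), (1,5), (1,6), (3,4)} total cap 49

Min-cut arcs: {(1,2), (1,5), (1,6), (3,4)} (total capacity 49)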